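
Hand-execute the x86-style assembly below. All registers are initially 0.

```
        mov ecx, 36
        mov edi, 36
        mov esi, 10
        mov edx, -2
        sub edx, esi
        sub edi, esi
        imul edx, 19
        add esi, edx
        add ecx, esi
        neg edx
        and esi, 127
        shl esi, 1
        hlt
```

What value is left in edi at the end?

26

ecx=36
edi=36
esi=10
edx=-2
edx=(-2)-10=-12
edi=36-10=26
edx=(-12)*19=-228
esi=10+(-228)=-218
ecx=36+(-218)=-182
edx=-(-228)=228
esi=(-218)&127=38
esi=38<<1=76
halt.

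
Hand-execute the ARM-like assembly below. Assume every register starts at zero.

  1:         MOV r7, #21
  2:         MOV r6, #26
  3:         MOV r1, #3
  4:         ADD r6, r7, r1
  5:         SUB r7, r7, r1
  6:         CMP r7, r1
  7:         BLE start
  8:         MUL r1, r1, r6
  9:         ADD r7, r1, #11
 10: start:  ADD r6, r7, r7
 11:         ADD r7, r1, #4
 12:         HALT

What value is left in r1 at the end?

72

after MOV r7, #21: r7=21
after MOV r6, #26: r6=26
after MOV r1, #3: r1=3
after ADD r6, r7, r1: r6=21+3=24
after SUB r7, r7, r1: r7=21-3=18
CMP r7, r1  (cmp 18,3)
BLE start: not taken
after MUL r1, r1, r6: r1=3*24=72
after ADD r7, r1, #11: r7=72+11=83
after ADD r6, r7, r7: r6=83+83=166
after ADD r7, r1, #4: r7=72+4=76
halt.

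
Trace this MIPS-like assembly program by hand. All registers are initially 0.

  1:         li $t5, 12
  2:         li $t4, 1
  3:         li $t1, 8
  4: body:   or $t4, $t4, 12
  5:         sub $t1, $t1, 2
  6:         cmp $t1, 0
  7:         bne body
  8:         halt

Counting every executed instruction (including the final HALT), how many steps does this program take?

after li $t5, 12: $t5=12
after li $t4, 1: $t4=1
after li $t1, 8: $t1=8
after or $t4, $t4, 12: $t4=1|12=13
after sub $t1, $t1, 2: $t1=8-2=6
cmp $t1, 0  (cmp 6,0)
bne body: taken
after or $t4, $t4, 12: $t4=13|12=13
after sub $t1, $t1, 2: $t1=6-2=4
cmp $t1, 0  (cmp 4,0)
bne body: taken
after or $t4, $t4, 12: $t4=13|12=13
after sub $t1, $t1, 2: $t1=4-2=2
cmp $t1, 0  (cmp 2,0)
bne body: taken
after or $t4, $t4, 12: $t4=13|12=13
after sub $t1, $t1, 2: $t1=2-2=0
cmp $t1, 0  (cmp 0,0)
bne body: not taken
halt.
Total executed instructions: 20.

20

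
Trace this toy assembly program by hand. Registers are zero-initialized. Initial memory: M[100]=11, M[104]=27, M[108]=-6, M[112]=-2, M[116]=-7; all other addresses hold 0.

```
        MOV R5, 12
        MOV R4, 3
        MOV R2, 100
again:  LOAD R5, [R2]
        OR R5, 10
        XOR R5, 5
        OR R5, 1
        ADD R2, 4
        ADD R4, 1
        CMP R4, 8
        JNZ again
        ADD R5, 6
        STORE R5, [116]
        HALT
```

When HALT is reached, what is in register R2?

MOV R5, 12 → R5=12
MOV R4, 3 → R4=3
MOV R2, 100 → R2=100
LOAD R5, [R2] → R5=M[100]=11
OR R5, 10 → R5=11|10=11
XOR R5, 5 → R5=11^5=14
OR R5, 1 → R5=14|1=15
ADD R2, 4 → R2=100+4=104
ADD R4, 1 → R4=3+1=4
CMP R4, 8  (cmp 4,8)
JNZ again: taken
LOAD R5, [R2] → R5=M[104]=27
OR R5, 10 → R5=27|10=27
XOR R5, 5 → R5=27^5=30
OR R5, 1 → R5=30|1=31
ADD R2, 4 → R2=104+4=108
ADD R4, 1 → R4=4+1=5
CMP R4, 8  (cmp 5,8)
JNZ again: taken
LOAD R5, [R2] → R5=M[108]=-6
OR R5, 10 → R5=(-6)|10=-6
XOR R5, 5 → R5=(-6)^5=-1
OR R5, 1 → R5=(-1)|1=-1
ADD R2, 4 → R2=108+4=112
ADD R4, 1 → R4=5+1=6
CMP R4, 8  (cmp 6,8)
JNZ again: taken
LOAD R5, [R2] → R5=M[112]=-2
OR R5, 10 → R5=(-2)|10=-2
XOR R5, 5 → R5=(-2)^5=-5
OR R5, 1 → R5=(-5)|1=-5
ADD R2, 4 → R2=112+4=116
ADD R4, 1 → R4=6+1=7
CMP R4, 8  (cmp 7,8)
JNZ again: taken
LOAD R5, [R2] → R5=M[116]=-7
OR R5, 10 → R5=(-7)|10=-5
XOR R5, 5 → R5=(-5)^5=-2
OR R5, 1 → R5=(-2)|1=-1
ADD R2, 4 → R2=116+4=120
ADD R4, 1 → R4=7+1=8
CMP R4, 8  (cmp 8,8)
JNZ again: not taken
ADD R5, 6 → R5=(-1)+6=5
STORE R5, [116] → M[116]=5
halt.

120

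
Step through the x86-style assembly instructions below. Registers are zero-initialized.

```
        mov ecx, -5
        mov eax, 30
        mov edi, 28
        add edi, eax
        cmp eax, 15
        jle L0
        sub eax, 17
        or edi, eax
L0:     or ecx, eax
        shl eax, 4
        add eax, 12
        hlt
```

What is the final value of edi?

mov ecx, -5 → ecx=-5
mov eax, 30 → eax=30
mov edi, 28 → edi=28
add edi, eax → edi=28+30=58
cmp eax, 15  (cmp 30,15)
jle L0: not taken
sub eax, 17 → eax=30-17=13
or edi, eax → edi=58|13=63
or ecx, eax → ecx=(-5)|13=-1
shl eax, 4 → eax=13<<4=208
add eax, 12 → eax=208+12=220
halt.

63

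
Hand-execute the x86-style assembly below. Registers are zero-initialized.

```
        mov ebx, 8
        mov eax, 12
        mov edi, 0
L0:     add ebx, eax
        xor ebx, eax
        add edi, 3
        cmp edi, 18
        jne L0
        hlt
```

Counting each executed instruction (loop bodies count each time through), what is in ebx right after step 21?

mov ebx, 8 → ebx=8
mov eax, 12 → eax=12
mov edi, 0 → edi=0
add ebx, eax → ebx=8+12=20
xor ebx, eax → ebx=20^12=24
add edi, 3 → edi=0+3=3
cmp edi, 18  (cmp 3,18)
jne L0: taken
add ebx, eax → ebx=24+12=36
xor ebx, eax → ebx=36^12=40
add edi, 3 → edi=3+3=6
cmp edi, 18  (cmp 6,18)
jne L0: taken
add ebx, eax → ebx=40+12=52
xor ebx, eax → ebx=52^12=56
add edi, 3 → edi=6+3=9
cmp edi, 18  (cmp 9,18)
jne L0: taken
add ebx, eax → ebx=56+12=68
xor ebx, eax → ebx=68^12=72
add edi, 3 → edi=9+3=12
After step 21: ebx = 72.

72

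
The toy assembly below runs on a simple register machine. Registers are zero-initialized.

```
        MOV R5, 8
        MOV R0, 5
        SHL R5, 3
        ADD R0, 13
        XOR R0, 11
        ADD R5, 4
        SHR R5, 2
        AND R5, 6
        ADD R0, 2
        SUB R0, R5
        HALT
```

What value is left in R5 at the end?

0

MOV R5, 8 → R5=8
MOV R0, 5 → R0=5
SHL R5, 3 → R5=8<<3=64
ADD R0, 13 → R0=5+13=18
XOR R0, 11 → R0=18^11=25
ADD R5, 4 → R5=64+4=68
SHR R5, 2 → R5=68>>2=17
AND R5, 6 → R5=17&6=0
ADD R0, 2 → R0=25+2=27
SUB R0, R5 → R0=27-0=27
halt.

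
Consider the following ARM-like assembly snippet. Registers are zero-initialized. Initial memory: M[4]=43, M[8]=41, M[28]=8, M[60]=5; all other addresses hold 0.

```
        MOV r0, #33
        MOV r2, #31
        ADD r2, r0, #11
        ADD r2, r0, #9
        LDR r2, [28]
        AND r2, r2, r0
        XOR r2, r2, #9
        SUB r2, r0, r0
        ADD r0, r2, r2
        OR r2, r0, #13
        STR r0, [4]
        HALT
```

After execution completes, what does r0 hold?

0

MOV r0, #33 → r0=33
MOV r2, #31 → r2=31
ADD r2, r0, #11 → r2=33+11=44
ADD r2, r0, #9 → r2=33+9=42
LDR r2, [28] → r2=M[28]=8
AND r2, r2, r0 → r2=8&33=0
XOR r2, r2, #9 → r2=0^9=9
SUB r2, r0, r0 → r2=33-33=0
ADD r0, r2, r2 → r0=0+0=0
OR r2, r0, #13 → r2=0|13=13
STR r0, [4] → M[4]=0
halt.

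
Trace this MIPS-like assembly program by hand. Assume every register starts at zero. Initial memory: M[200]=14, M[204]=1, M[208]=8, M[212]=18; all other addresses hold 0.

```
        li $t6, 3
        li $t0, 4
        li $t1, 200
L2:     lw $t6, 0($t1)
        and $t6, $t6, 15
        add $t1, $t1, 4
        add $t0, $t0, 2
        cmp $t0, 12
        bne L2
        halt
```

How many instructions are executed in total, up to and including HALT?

28

after li $t6, 3: $t6=3
after li $t0, 4: $t0=4
after li $t1, 200: $t1=200
after lw $t6, 0($t1): $t6=M[200]=14
after and $t6, $t6, 15: $t6=14&15=14
after add $t1, $t1, 4: $t1=200+4=204
after add $t0, $t0, 2: $t0=4+2=6
cmp $t0, 12  (cmp 6,12)
bne L2: taken
after lw $t6, 0($t1): $t6=M[204]=1
after and $t6, $t6, 15: $t6=1&15=1
after add $t1, $t1, 4: $t1=204+4=208
after add $t0, $t0, 2: $t0=6+2=8
cmp $t0, 12  (cmp 8,12)
bne L2: taken
after lw $t6, 0($t1): $t6=M[208]=8
after and $t6, $t6, 15: $t6=8&15=8
after add $t1, $t1, 4: $t1=208+4=212
after add $t0, $t0, 2: $t0=8+2=10
cmp $t0, 12  (cmp 10,12)
bne L2: taken
after lw $t6, 0($t1): $t6=M[212]=18
after and $t6, $t6, 15: $t6=18&15=2
after add $t1, $t1, 4: $t1=212+4=216
after add $t0, $t0, 2: $t0=10+2=12
cmp $t0, 12  (cmp 12,12)
bne L2: not taken
halt.
Total executed instructions: 28.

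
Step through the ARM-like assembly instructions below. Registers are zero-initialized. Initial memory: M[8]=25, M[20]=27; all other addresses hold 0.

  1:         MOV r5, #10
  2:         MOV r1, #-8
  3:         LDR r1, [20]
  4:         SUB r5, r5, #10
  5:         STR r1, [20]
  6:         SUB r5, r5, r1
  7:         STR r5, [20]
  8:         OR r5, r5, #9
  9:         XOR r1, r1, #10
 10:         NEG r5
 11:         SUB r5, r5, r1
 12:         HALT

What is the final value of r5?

2

MOV r5, #10 → r5=10
MOV r1, #-8 → r1=-8
LDR r1, [20] → r1=M[20]=27
SUB r5, r5, #10 → r5=10-10=0
STR r1, [20] → M[20]=27
SUB r5, r5, r1 → r5=0-27=-27
STR r5, [20] → M[20]=-27
OR r5, r5, #9 → r5=(-27)|9=-19
XOR r1, r1, #10 → r1=27^10=17
NEG r5 → r5=-(-19)=19
SUB r5, r5, r1 → r5=19-17=2
halt.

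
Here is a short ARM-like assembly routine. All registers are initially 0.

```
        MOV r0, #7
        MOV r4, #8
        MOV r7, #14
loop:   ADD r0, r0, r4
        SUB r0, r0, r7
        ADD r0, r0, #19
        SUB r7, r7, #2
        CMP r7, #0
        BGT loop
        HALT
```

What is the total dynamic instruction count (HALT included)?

46

MOV r0, #7 → r0=7
MOV r4, #8 → r4=8
MOV r7, #14 → r7=14
ADD r0, r0, r4 → r0=7+8=15
SUB r0, r0, r7 → r0=15-14=1
ADD r0, r0, #19 → r0=1+19=20
SUB r7, r7, #2 → r7=14-2=12
CMP r7, #0  (cmp 12,0)
BGT loop: taken
ADD r0, r0, r4 → r0=20+8=28
SUB r0, r0, r7 → r0=28-12=16
ADD r0, r0, #19 → r0=16+19=35
SUB r7, r7, #2 → r7=12-2=10
CMP r7, #0  (cmp 10,0)
BGT loop: taken
ADD r0, r0, r4 → r0=35+8=43
SUB r0, r0, r7 → r0=43-10=33
ADD r0, r0, #19 → r0=33+19=52
SUB r7, r7, #2 → r7=10-2=8
CMP r7, #0  (cmp 8,0)
BGT loop: taken
ADD r0, r0, r4 → r0=52+8=60
SUB r0, r0, r7 → r0=60-8=52
ADD r0, r0, #19 → r0=52+19=71
SUB r7, r7, #2 → r7=8-2=6
CMP r7, #0  (cmp 6,0)
BGT loop: taken
ADD r0, r0, r4 → r0=71+8=79
SUB r0, r0, r7 → r0=79-6=73
ADD r0, r0, #19 → r0=73+19=92
SUB r7, r7, #2 → r7=6-2=4
CMP r7, #0  (cmp 4,0)
BGT loop: taken
ADD r0, r0, r4 → r0=92+8=100
SUB r0, r0, r7 → r0=100-4=96
ADD r0, r0, #19 → r0=96+19=115
SUB r7, r7, #2 → r7=4-2=2
CMP r7, #0  (cmp 2,0)
BGT loop: taken
ADD r0, r0, r4 → r0=115+8=123
SUB r0, r0, r7 → r0=123-2=121
ADD r0, r0, #19 → r0=121+19=140
SUB r7, r7, #2 → r7=2-2=0
CMP r7, #0  (cmp 0,0)
BGT loop: not taken
halt.
Total executed instructions: 46.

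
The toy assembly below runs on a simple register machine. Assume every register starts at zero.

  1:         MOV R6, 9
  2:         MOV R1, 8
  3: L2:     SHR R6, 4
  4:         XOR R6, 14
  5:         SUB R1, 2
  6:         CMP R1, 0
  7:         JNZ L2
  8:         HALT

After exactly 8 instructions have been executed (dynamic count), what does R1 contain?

MOV R6, 9 → R6=9
MOV R1, 8 → R1=8
SHR R6, 4 → R6=9>>4=0
XOR R6, 14 → R6=0^14=14
SUB R1, 2 → R1=8-2=6
CMP R1, 0  (cmp 6,0)
JNZ L2: taken
SHR R6, 4 → R6=14>>4=0
After step 8: R1 = 6.

6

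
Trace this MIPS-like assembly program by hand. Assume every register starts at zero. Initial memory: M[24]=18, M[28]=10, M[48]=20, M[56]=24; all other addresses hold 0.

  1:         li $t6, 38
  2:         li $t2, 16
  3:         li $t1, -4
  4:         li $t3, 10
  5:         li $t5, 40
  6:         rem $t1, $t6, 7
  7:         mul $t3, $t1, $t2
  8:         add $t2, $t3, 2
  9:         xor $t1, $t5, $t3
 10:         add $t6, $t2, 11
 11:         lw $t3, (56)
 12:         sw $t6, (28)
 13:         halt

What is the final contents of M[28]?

61

li $t6, 38 → $t6=38
li $t2, 16 → $t2=16
li $t1, -4 → $t1=-4
li $t3, 10 → $t3=10
li $t5, 40 → $t5=40
rem $t1, $t6, 7 → $t1=38%7=3
mul $t3, $t1, $t2 → $t3=3*16=48
add $t2, $t3, 2 → $t2=48+2=50
xor $t1, $t5, $t3 → $t1=40^48=24
add $t6, $t2, 11 → $t6=50+11=61
lw $t3, (56) → $t3=M[56]=24
sw $t6, (28) → M[28]=61
halt.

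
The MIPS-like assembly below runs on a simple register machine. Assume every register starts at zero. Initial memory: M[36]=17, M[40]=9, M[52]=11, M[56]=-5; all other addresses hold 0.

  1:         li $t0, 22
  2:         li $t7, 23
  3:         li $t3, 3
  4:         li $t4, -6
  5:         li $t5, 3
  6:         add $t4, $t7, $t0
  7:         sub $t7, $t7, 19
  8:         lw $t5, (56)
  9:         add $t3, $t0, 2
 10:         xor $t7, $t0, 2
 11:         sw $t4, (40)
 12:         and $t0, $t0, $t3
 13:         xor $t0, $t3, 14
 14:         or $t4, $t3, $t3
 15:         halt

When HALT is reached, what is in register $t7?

li $t0, 22 → $t0=22
li $t7, 23 → $t7=23
li $t3, 3 → $t3=3
li $t4, -6 → $t4=-6
li $t5, 3 → $t5=3
add $t4, $t7, $t0 → $t4=23+22=45
sub $t7, $t7, 19 → $t7=23-19=4
lw $t5, (56) → $t5=M[56]=-5
add $t3, $t0, 2 → $t3=22+2=24
xor $t7, $t0, 2 → $t7=22^2=20
sw $t4, (40) → M[40]=45
and $t0, $t0, $t3 → $t0=22&24=16
xor $t0, $t3, 14 → $t0=24^14=22
or $t4, $t3, $t3 → $t4=24|24=24
halt.

20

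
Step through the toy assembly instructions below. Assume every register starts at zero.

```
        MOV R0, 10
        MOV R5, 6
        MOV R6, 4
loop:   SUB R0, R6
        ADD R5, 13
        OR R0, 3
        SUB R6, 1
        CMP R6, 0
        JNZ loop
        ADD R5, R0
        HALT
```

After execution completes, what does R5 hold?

65

R0=10
R5=6
R6=4
R0=10-4=6
R5=6+13=19
R0=6|3=7
R6=4-1=3
CMP R6, 0  (cmp 3,0)
JNZ loop: taken
R0=7-3=4
R5=19+13=32
R0=4|3=7
R6=3-1=2
CMP R6, 0  (cmp 2,0)
JNZ loop: taken
R0=7-2=5
R5=32+13=45
R0=5|3=7
R6=2-1=1
CMP R6, 0  (cmp 1,0)
JNZ loop: taken
R0=7-1=6
R5=45+13=58
R0=6|3=7
R6=1-1=0
CMP R6, 0  (cmp 0,0)
JNZ loop: not taken
R5=58+7=65
halt.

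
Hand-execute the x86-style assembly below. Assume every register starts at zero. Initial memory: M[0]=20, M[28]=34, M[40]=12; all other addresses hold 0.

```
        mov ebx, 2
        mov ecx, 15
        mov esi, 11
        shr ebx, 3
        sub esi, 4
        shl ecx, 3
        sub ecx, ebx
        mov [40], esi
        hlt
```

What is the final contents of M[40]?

mov ebx, 2 → ebx=2
mov ecx, 15 → ecx=15
mov esi, 11 → esi=11
shr ebx, 3 → ebx=2>>3=0
sub esi, 4 → esi=11-4=7
shl ecx, 3 → ecx=15<<3=120
sub ecx, ebx → ecx=120-0=120
mov [40], esi → M[40]=7
halt.

7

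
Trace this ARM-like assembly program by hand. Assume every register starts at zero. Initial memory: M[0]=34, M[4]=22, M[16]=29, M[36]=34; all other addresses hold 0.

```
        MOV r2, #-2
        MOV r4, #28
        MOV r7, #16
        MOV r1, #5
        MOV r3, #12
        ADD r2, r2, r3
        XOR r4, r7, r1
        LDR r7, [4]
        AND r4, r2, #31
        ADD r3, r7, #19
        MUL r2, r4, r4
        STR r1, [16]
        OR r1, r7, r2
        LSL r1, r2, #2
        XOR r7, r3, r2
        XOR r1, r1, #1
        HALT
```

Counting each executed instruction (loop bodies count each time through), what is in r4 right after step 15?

10

after MOV r2, #-2: r2=-2
after MOV r4, #28: r4=28
after MOV r7, #16: r7=16
after MOV r1, #5: r1=5
after MOV r3, #12: r3=12
after ADD r2, r2, r3: r2=(-2)+12=10
after XOR r4, r7, r1: r4=16^5=21
after LDR r7, [4]: r7=M[4]=22
after AND r4, r2, #31: r4=10&31=10
after ADD r3, r7, #19: r3=22+19=41
after MUL r2, r4, r4: r2=10*10=100
STR r1, [16] → M[16]=5
after OR r1, r7, r2: r1=22|100=118
after LSL r1, r2, #2: r1=100<<2=400
after XOR r7, r3, r2: r7=41^100=77
After step 15: r4 = 10.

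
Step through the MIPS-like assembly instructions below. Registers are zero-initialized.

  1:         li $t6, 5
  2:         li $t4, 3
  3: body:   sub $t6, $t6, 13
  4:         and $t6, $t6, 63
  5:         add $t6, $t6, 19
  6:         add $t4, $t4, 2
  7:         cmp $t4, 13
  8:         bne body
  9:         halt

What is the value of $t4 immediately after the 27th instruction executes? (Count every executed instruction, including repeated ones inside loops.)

11

$t6=5
$t4=3
$t6=5-13=-8
$t6=(-8)&63=56
$t6=56+19=75
$t4=3+2=5
cmp $t4, 13  (cmp 5,13)
bne body: taken
$t6=75-13=62
$t6=62&63=62
$t6=62+19=81
$t4=5+2=7
cmp $t4, 13  (cmp 7,13)
bne body: taken
$t6=81-13=68
$t6=68&63=4
$t6=4+19=23
$t4=7+2=9
cmp $t4, 13  (cmp 9,13)
bne body: taken
$t6=23-13=10
$t6=10&63=10
$t6=10+19=29
$t4=9+2=11
cmp $t4, 13  (cmp 11,13)
bne body: taken
$t6=29-13=16
After step 27: $t4 = 11.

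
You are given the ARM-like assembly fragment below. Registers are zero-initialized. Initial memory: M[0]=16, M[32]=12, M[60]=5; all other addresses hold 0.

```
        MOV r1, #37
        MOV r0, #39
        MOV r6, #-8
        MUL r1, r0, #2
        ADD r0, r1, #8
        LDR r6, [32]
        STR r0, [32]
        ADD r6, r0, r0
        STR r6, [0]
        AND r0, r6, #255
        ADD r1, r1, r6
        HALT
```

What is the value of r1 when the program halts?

250

after MOV r1, #37: r1=37
after MOV r0, #39: r0=39
after MOV r6, #-8: r6=-8
after MUL r1, r0, #2: r1=39*2=78
after ADD r0, r1, #8: r0=78+8=86
after LDR r6, [32]: r6=M[32]=12
STR r0, [32] → M[32]=86
after ADD r6, r0, r0: r6=86+86=172
STR r6, [0] → M[0]=172
after AND r0, r6, #255: r0=172&255=172
after ADD r1, r1, r6: r1=78+172=250
halt.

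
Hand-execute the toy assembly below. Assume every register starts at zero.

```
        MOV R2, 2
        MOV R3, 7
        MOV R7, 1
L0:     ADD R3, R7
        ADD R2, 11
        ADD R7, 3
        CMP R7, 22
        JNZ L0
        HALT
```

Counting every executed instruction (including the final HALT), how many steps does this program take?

MOV R2, 2 → R2=2
MOV R3, 7 → R3=7
MOV R7, 1 → R7=1
ADD R3, R7 → R3=7+1=8
ADD R2, 11 → R2=2+11=13
ADD R7, 3 → R7=1+3=4
CMP R7, 22  (cmp 4,22)
JNZ L0: taken
ADD R3, R7 → R3=8+4=12
ADD R2, 11 → R2=13+11=24
ADD R7, 3 → R7=4+3=7
CMP R7, 22  (cmp 7,22)
JNZ L0: taken
ADD R3, R7 → R3=12+7=19
ADD R2, 11 → R2=24+11=35
ADD R7, 3 → R7=7+3=10
CMP R7, 22  (cmp 10,22)
JNZ L0: taken
ADD R3, R7 → R3=19+10=29
ADD R2, 11 → R2=35+11=46
ADD R7, 3 → R7=10+3=13
CMP R7, 22  (cmp 13,22)
JNZ L0: taken
ADD R3, R7 → R3=29+13=42
ADD R2, 11 → R2=46+11=57
ADD R7, 3 → R7=13+3=16
CMP R7, 22  (cmp 16,22)
JNZ L0: taken
ADD R3, R7 → R3=42+16=58
ADD R2, 11 → R2=57+11=68
ADD R7, 3 → R7=16+3=19
CMP R7, 22  (cmp 19,22)
JNZ L0: taken
ADD R3, R7 → R3=58+19=77
ADD R2, 11 → R2=68+11=79
ADD R7, 3 → R7=19+3=22
CMP R7, 22  (cmp 22,22)
JNZ L0: not taken
halt.
Total executed instructions: 39.

39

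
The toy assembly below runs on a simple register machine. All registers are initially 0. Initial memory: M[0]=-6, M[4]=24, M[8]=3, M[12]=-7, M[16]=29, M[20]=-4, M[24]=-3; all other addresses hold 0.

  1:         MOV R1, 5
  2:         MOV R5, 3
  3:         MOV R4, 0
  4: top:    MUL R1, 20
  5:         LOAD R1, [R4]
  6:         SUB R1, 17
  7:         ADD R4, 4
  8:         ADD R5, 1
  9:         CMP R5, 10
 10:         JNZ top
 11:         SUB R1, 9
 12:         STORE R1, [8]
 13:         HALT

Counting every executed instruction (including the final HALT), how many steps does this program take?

after MOV R1, 5: R1=5
after MOV R5, 3: R5=3
after MOV R4, 0: R4=0
after MUL R1, 20: R1=5*20=100
after LOAD R1, [R4]: R1=M[0]=-6
after SUB R1, 17: R1=(-6)-17=-23
after ADD R4, 4: R4=0+4=4
after ADD R5, 1: R5=3+1=4
CMP R5, 10  (cmp 4,10)
JNZ top: taken
after MUL R1, 20: R1=(-23)*20=-460
after LOAD R1, [R4]: R1=M[4]=24
after SUB R1, 17: R1=24-17=7
after ADD R4, 4: R4=4+4=8
after ADD R5, 1: R5=4+1=5
CMP R5, 10  (cmp 5,10)
JNZ top: taken
after MUL R1, 20: R1=7*20=140
after LOAD R1, [R4]: R1=M[8]=3
after SUB R1, 17: R1=3-17=-14
after ADD R4, 4: R4=8+4=12
after ADD R5, 1: R5=5+1=6
CMP R5, 10  (cmp 6,10)
JNZ top: taken
after MUL R1, 20: R1=(-14)*20=-280
after LOAD R1, [R4]: R1=M[12]=-7
after SUB R1, 17: R1=(-7)-17=-24
after ADD R4, 4: R4=12+4=16
after ADD R5, 1: R5=6+1=7
CMP R5, 10  (cmp 7,10)
JNZ top: taken
after MUL R1, 20: R1=(-24)*20=-480
after LOAD R1, [R4]: R1=M[16]=29
after SUB R1, 17: R1=29-17=12
after ADD R4, 4: R4=16+4=20
after ADD R5, 1: R5=7+1=8
CMP R5, 10  (cmp 8,10)
JNZ top: taken
after MUL R1, 20: R1=12*20=240
after LOAD R1, [R4]: R1=M[20]=-4
after SUB R1, 17: R1=(-4)-17=-21
after ADD R4, 4: R4=20+4=24
after ADD R5, 1: R5=8+1=9
CMP R5, 10  (cmp 9,10)
JNZ top: taken
after MUL R1, 20: R1=(-21)*20=-420
after LOAD R1, [R4]: R1=M[24]=-3
after SUB R1, 17: R1=(-3)-17=-20
after ADD R4, 4: R4=24+4=28
after ADD R5, 1: R5=9+1=10
CMP R5, 10  (cmp 10,10)
JNZ top: not taken
after SUB R1, 9: R1=(-20)-9=-29
STORE R1, [8] → M[8]=-29
halt.
Total executed instructions: 55.

55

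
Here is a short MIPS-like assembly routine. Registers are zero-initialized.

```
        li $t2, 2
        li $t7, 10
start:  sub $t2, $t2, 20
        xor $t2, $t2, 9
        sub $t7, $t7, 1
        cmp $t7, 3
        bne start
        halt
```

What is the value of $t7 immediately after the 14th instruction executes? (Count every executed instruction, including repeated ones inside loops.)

li $t2, 2 → $t2=2
li $t7, 10 → $t7=10
sub $t2, $t2, 20 → $t2=2-20=-18
xor $t2, $t2, 9 → $t2=(-18)^9=-25
sub $t7, $t7, 1 → $t7=10-1=9
cmp $t7, 3  (cmp 9,3)
bne start: taken
sub $t2, $t2, 20 → $t2=(-25)-20=-45
xor $t2, $t2, 9 → $t2=(-45)^9=-38
sub $t7, $t7, 1 → $t7=9-1=8
cmp $t7, 3  (cmp 8,3)
bne start: taken
sub $t2, $t2, 20 → $t2=(-38)-20=-58
xor $t2, $t2, 9 → $t2=(-58)^9=-49
After step 14: $t7 = 8.

8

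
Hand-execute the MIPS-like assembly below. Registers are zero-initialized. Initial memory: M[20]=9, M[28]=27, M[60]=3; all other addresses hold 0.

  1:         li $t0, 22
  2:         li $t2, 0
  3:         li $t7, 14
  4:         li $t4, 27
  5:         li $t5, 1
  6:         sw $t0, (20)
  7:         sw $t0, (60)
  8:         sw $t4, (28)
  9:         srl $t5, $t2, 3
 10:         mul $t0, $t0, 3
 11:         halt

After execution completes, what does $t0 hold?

$t0=22
$t2=0
$t7=14
$t4=27
$t5=1
sw $t0, (20) → M[20]=22
sw $t0, (60) → M[60]=22
sw $t4, (28) → M[28]=27
$t5=0>>3=0
$t0=22*3=66
halt.

66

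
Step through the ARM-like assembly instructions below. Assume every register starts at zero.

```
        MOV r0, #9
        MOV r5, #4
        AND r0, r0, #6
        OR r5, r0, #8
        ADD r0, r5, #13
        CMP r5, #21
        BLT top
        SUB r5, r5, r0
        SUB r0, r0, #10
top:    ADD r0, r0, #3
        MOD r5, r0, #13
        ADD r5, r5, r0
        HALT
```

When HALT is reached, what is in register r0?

24

after MOV r0, #9: r0=9
after MOV r5, #4: r5=4
after AND r0, r0, #6: r0=9&6=0
after OR r5, r0, #8: r5=0|8=8
after ADD r0, r5, #13: r0=8+13=21
CMP r5, #21  (cmp 8,21)
BLT top: taken
after ADD r0, r0, #3: r0=21+3=24
after MOD r5, r0, #13: r5=24%13=11
after ADD r5, r5, r0: r5=11+24=35
halt.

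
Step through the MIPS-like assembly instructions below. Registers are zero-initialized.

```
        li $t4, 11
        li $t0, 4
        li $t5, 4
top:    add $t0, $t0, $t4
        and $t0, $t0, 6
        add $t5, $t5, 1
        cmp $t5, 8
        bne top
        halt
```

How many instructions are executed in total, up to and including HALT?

24

after li $t4, 11: $t4=11
after li $t0, 4: $t0=4
after li $t5, 4: $t5=4
after add $t0, $t0, $t4: $t0=4+11=15
after and $t0, $t0, 6: $t0=15&6=6
after add $t5, $t5, 1: $t5=4+1=5
cmp $t5, 8  (cmp 5,8)
bne top: taken
after add $t0, $t0, $t4: $t0=6+11=17
after and $t0, $t0, 6: $t0=17&6=0
after add $t5, $t5, 1: $t5=5+1=6
cmp $t5, 8  (cmp 6,8)
bne top: taken
after add $t0, $t0, $t4: $t0=0+11=11
after and $t0, $t0, 6: $t0=11&6=2
after add $t5, $t5, 1: $t5=6+1=7
cmp $t5, 8  (cmp 7,8)
bne top: taken
after add $t0, $t0, $t4: $t0=2+11=13
after and $t0, $t0, 6: $t0=13&6=4
after add $t5, $t5, 1: $t5=7+1=8
cmp $t5, 8  (cmp 8,8)
bne top: not taken
halt.
Total executed instructions: 24.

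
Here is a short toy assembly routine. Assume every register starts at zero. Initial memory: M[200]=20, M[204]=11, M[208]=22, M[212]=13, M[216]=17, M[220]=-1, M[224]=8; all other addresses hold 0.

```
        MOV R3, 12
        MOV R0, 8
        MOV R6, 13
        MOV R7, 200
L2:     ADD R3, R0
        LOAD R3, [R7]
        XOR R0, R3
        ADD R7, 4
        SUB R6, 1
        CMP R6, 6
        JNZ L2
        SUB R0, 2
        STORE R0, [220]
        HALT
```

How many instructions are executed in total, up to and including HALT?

R3=12
R0=8
R6=13
R7=200
R3=12+8=20
R3=M[200]=20
R0=8^20=28
R7=200+4=204
R6=13-1=12
CMP R6, 6  (cmp 12,6)
JNZ L2: taken
R3=20+28=48
R3=M[204]=11
R0=28^11=23
R7=204+4=208
R6=12-1=11
CMP R6, 6  (cmp 11,6)
JNZ L2: taken
R3=11+23=34
R3=M[208]=22
R0=23^22=1
R7=208+4=212
R6=11-1=10
CMP R6, 6  (cmp 10,6)
JNZ L2: taken
R3=22+1=23
R3=M[212]=13
R0=1^13=12
R7=212+4=216
R6=10-1=9
CMP R6, 6  (cmp 9,6)
JNZ L2: taken
R3=13+12=25
R3=M[216]=17
R0=12^17=29
R7=216+4=220
R6=9-1=8
CMP R6, 6  (cmp 8,6)
JNZ L2: taken
R3=17+29=46
R3=M[220]=-1
R0=29^(-1)=-30
R7=220+4=224
R6=8-1=7
CMP R6, 6  (cmp 7,6)
JNZ L2: taken
R3=(-1)+(-30)=-31
R3=M[224]=8
R0=(-30)^8=-22
R7=224+4=228
R6=7-1=6
CMP R6, 6  (cmp 6,6)
JNZ L2: not taken
R0=(-22)-2=-24
STORE R0, [220] → M[220]=-24
halt.
Total executed instructions: 56.

56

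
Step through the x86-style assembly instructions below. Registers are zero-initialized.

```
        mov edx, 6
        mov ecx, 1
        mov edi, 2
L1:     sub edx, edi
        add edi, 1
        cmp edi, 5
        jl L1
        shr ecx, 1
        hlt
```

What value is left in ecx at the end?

mov edx, 6 → edx=6
mov ecx, 1 → ecx=1
mov edi, 2 → edi=2
sub edx, edi → edx=6-2=4
add edi, 1 → edi=2+1=3
cmp edi, 5  (cmp 3,5)
jl L1: taken
sub edx, edi → edx=4-3=1
add edi, 1 → edi=3+1=4
cmp edi, 5  (cmp 4,5)
jl L1: taken
sub edx, edi → edx=1-4=-3
add edi, 1 → edi=4+1=5
cmp edi, 5  (cmp 5,5)
jl L1: not taken
shr ecx, 1 → ecx=1>>1=0
halt.

0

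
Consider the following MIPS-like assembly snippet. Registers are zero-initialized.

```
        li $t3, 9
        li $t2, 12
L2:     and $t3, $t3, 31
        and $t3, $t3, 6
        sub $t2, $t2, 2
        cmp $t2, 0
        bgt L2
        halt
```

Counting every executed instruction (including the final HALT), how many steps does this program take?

$t3=9
$t2=12
$t3=9&31=9
$t3=9&6=0
$t2=12-2=10
cmp $t2, 0  (cmp 10,0)
bgt L2: taken
$t3=0&31=0
$t3=0&6=0
$t2=10-2=8
cmp $t2, 0  (cmp 8,0)
bgt L2: taken
$t3=0&31=0
$t3=0&6=0
$t2=8-2=6
cmp $t2, 0  (cmp 6,0)
bgt L2: taken
$t3=0&31=0
$t3=0&6=0
$t2=6-2=4
cmp $t2, 0  (cmp 4,0)
bgt L2: taken
$t3=0&31=0
$t3=0&6=0
$t2=4-2=2
cmp $t2, 0  (cmp 2,0)
bgt L2: taken
$t3=0&31=0
$t3=0&6=0
$t2=2-2=0
cmp $t2, 0  (cmp 0,0)
bgt L2: not taken
halt.
Total executed instructions: 33.

33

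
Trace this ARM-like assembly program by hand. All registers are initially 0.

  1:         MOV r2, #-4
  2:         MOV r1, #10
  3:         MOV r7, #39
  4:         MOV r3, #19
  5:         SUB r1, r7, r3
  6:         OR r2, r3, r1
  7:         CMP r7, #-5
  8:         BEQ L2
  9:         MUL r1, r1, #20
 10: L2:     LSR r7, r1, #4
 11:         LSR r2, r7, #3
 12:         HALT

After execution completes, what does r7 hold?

r2=-4
r1=10
r7=39
r3=19
r1=39-19=20
r2=19|20=23
CMP r7, #-5  (cmp 39,-5)
BEQ L2: not taken
r1=20*20=400
r7=400>>4=25
r2=25>>3=3
halt.

25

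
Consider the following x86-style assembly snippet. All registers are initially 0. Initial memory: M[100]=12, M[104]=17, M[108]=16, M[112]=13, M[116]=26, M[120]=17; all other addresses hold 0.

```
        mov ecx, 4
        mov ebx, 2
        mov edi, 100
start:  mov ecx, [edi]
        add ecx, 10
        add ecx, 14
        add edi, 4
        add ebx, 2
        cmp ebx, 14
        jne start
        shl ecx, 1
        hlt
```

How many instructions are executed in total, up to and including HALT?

after mov ecx, 4: ecx=4
after mov ebx, 2: ebx=2
after mov edi, 100: edi=100
after mov ecx, [edi]: ecx=M[100]=12
after add ecx, 10: ecx=12+10=22
after add ecx, 14: ecx=22+14=36
after add edi, 4: edi=100+4=104
after add ebx, 2: ebx=2+2=4
cmp ebx, 14  (cmp 4,14)
jne start: taken
after mov ecx, [edi]: ecx=M[104]=17
after add ecx, 10: ecx=17+10=27
after add ecx, 14: ecx=27+14=41
after add edi, 4: edi=104+4=108
after add ebx, 2: ebx=4+2=6
cmp ebx, 14  (cmp 6,14)
jne start: taken
after mov ecx, [edi]: ecx=M[108]=16
after add ecx, 10: ecx=16+10=26
after add ecx, 14: ecx=26+14=40
after add edi, 4: edi=108+4=112
after add ebx, 2: ebx=6+2=8
cmp ebx, 14  (cmp 8,14)
jne start: taken
after mov ecx, [edi]: ecx=M[112]=13
after add ecx, 10: ecx=13+10=23
after add ecx, 14: ecx=23+14=37
after add edi, 4: edi=112+4=116
after add ebx, 2: ebx=8+2=10
cmp ebx, 14  (cmp 10,14)
jne start: taken
after mov ecx, [edi]: ecx=M[116]=26
after add ecx, 10: ecx=26+10=36
after add ecx, 14: ecx=36+14=50
after add edi, 4: edi=116+4=120
after add ebx, 2: ebx=10+2=12
cmp ebx, 14  (cmp 12,14)
jne start: taken
after mov ecx, [edi]: ecx=M[120]=17
after add ecx, 10: ecx=17+10=27
after add ecx, 14: ecx=27+14=41
after add edi, 4: edi=120+4=124
after add ebx, 2: ebx=12+2=14
cmp ebx, 14  (cmp 14,14)
jne start: not taken
after shl ecx, 1: ecx=41<<1=82
halt.
Total executed instructions: 47.

47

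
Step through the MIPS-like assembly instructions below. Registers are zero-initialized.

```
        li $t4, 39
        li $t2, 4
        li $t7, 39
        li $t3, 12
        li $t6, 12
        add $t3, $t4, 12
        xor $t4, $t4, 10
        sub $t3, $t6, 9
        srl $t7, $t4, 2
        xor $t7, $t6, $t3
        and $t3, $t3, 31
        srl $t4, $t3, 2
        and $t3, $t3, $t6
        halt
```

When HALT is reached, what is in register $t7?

li $t4, 39 → $t4=39
li $t2, 4 → $t2=4
li $t7, 39 → $t7=39
li $t3, 12 → $t3=12
li $t6, 12 → $t6=12
add $t3, $t4, 12 → $t3=39+12=51
xor $t4, $t4, 10 → $t4=39^10=45
sub $t3, $t6, 9 → $t3=12-9=3
srl $t7, $t4, 2 → $t7=45>>2=11
xor $t7, $t6, $t3 → $t7=12^3=15
and $t3, $t3, 31 → $t3=3&31=3
srl $t4, $t3, 2 → $t4=3>>2=0
and $t3, $t3, $t6 → $t3=3&12=0
halt.

15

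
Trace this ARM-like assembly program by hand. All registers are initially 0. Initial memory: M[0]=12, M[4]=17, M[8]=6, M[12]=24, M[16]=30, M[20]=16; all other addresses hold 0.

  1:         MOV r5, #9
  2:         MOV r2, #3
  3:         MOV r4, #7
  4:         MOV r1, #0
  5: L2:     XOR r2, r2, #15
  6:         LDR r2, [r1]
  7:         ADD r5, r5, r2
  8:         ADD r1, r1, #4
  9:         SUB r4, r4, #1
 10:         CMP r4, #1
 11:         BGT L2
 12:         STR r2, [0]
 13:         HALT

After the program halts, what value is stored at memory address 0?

r5=9
r2=3
r4=7
r1=0
r2=3^15=12
r2=M[0]=12
r5=9+12=21
r1=0+4=4
r4=7-1=6
CMP r4, #1  (cmp 6,1)
BGT L2: taken
r2=12^15=3
r2=M[4]=17
r5=21+17=38
r1=4+4=8
r4=6-1=5
CMP r4, #1  (cmp 5,1)
BGT L2: taken
r2=17^15=30
r2=M[8]=6
r5=38+6=44
r1=8+4=12
r4=5-1=4
CMP r4, #1  (cmp 4,1)
BGT L2: taken
r2=6^15=9
r2=M[12]=24
r5=44+24=68
r1=12+4=16
r4=4-1=3
CMP r4, #1  (cmp 3,1)
BGT L2: taken
r2=24^15=23
r2=M[16]=30
r5=68+30=98
r1=16+4=20
r4=3-1=2
CMP r4, #1  (cmp 2,1)
BGT L2: taken
r2=30^15=17
r2=M[20]=16
r5=98+16=114
r1=20+4=24
r4=2-1=1
CMP r4, #1  (cmp 1,1)
BGT L2: not taken
STR r2, [0] → M[0]=16
halt.

16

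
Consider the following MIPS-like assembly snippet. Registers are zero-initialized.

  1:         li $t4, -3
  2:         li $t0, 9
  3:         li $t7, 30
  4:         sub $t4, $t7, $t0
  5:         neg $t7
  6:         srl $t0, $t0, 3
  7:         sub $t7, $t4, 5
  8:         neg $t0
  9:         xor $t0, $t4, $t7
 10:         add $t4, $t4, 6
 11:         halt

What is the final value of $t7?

$t4=-3
$t0=9
$t7=30
$t4=30-9=21
$t7=-(30)=-30
$t0=9>>3=1
$t7=21-5=16
$t0=-(1)=-1
$t0=21^16=5
$t4=21+6=27
halt.

16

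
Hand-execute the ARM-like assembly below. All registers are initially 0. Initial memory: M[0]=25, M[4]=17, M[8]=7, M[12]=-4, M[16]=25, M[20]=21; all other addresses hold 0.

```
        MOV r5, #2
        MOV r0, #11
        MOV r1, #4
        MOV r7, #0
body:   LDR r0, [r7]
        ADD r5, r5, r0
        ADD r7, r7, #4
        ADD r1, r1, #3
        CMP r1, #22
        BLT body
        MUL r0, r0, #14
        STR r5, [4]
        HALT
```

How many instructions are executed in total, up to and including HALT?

after MOV r5, #2: r5=2
after MOV r0, #11: r0=11
after MOV r1, #4: r1=4
after MOV r7, #0: r7=0
after LDR r0, [r7]: r0=M[0]=25
after ADD r5, r5, r0: r5=2+25=27
after ADD r7, r7, #4: r7=0+4=4
after ADD r1, r1, #3: r1=4+3=7
CMP r1, #22  (cmp 7,22)
BLT body: taken
after LDR r0, [r7]: r0=M[4]=17
after ADD r5, r5, r0: r5=27+17=44
after ADD r7, r7, #4: r7=4+4=8
after ADD r1, r1, #3: r1=7+3=10
CMP r1, #22  (cmp 10,22)
BLT body: taken
after LDR r0, [r7]: r0=M[8]=7
after ADD r5, r5, r0: r5=44+7=51
after ADD r7, r7, #4: r7=8+4=12
after ADD r1, r1, #3: r1=10+3=13
CMP r1, #22  (cmp 13,22)
BLT body: taken
after LDR r0, [r7]: r0=M[12]=-4
after ADD r5, r5, r0: r5=51+(-4)=47
after ADD r7, r7, #4: r7=12+4=16
after ADD r1, r1, #3: r1=13+3=16
CMP r1, #22  (cmp 16,22)
BLT body: taken
after LDR r0, [r7]: r0=M[16]=25
after ADD r5, r5, r0: r5=47+25=72
after ADD r7, r7, #4: r7=16+4=20
after ADD r1, r1, #3: r1=16+3=19
CMP r1, #22  (cmp 19,22)
BLT body: taken
after LDR r0, [r7]: r0=M[20]=21
after ADD r5, r5, r0: r5=72+21=93
after ADD r7, r7, #4: r7=20+4=24
after ADD r1, r1, #3: r1=19+3=22
CMP r1, #22  (cmp 22,22)
BLT body: not taken
after MUL r0, r0, #14: r0=21*14=294
STR r5, [4] → M[4]=93
halt.
Total executed instructions: 43.

43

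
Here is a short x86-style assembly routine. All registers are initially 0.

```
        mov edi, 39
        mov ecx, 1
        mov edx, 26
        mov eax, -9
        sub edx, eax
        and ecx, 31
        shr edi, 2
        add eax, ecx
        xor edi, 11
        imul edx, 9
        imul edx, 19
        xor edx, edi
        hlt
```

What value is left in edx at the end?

5987

edi=39
ecx=1
edx=26
eax=-9
edx=26-(-9)=35
ecx=1&31=1
edi=39>>2=9
eax=(-9)+1=-8
edi=9^11=2
edx=35*9=315
edx=315*19=5985
edx=5985^2=5987
halt.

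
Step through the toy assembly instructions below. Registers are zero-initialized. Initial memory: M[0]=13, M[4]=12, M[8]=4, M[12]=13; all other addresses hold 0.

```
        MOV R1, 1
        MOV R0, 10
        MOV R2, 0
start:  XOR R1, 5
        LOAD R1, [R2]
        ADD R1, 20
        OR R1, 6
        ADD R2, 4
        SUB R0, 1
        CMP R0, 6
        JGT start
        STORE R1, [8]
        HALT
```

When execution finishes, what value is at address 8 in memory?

39

MOV R1, 1 → R1=1
MOV R0, 10 → R0=10
MOV R2, 0 → R2=0
XOR R1, 5 → R1=1^5=4
LOAD R1, [R2] → R1=M[0]=13
ADD R1, 20 → R1=13+20=33
OR R1, 6 → R1=33|6=39
ADD R2, 4 → R2=0+4=4
SUB R0, 1 → R0=10-1=9
CMP R0, 6  (cmp 9,6)
JGT start: taken
XOR R1, 5 → R1=39^5=34
LOAD R1, [R2] → R1=M[4]=12
ADD R1, 20 → R1=12+20=32
OR R1, 6 → R1=32|6=38
ADD R2, 4 → R2=4+4=8
SUB R0, 1 → R0=9-1=8
CMP R0, 6  (cmp 8,6)
JGT start: taken
XOR R1, 5 → R1=38^5=35
LOAD R1, [R2] → R1=M[8]=4
ADD R1, 20 → R1=4+20=24
OR R1, 6 → R1=24|6=30
ADD R2, 4 → R2=8+4=12
SUB R0, 1 → R0=8-1=7
CMP R0, 6  (cmp 7,6)
JGT start: taken
XOR R1, 5 → R1=30^5=27
LOAD R1, [R2] → R1=M[12]=13
ADD R1, 20 → R1=13+20=33
OR R1, 6 → R1=33|6=39
ADD R2, 4 → R2=12+4=16
SUB R0, 1 → R0=7-1=6
CMP R0, 6  (cmp 6,6)
JGT start: not taken
STORE R1, [8] → M[8]=39
halt.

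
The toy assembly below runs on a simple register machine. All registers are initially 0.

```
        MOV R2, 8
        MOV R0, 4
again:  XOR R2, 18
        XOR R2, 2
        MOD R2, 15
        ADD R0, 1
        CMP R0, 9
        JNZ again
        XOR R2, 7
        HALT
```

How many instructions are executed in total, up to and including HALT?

34

after MOV R2, 8: R2=8
after MOV R0, 4: R0=4
after XOR R2, 18: R2=8^18=26
after XOR R2, 2: R2=26^2=24
after MOD R2, 15: R2=24%15=9
after ADD R0, 1: R0=4+1=5
CMP R0, 9  (cmp 5,9)
JNZ again: taken
after XOR R2, 18: R2=9^18=27
after XOR R2, 2: R2=27^2=25
after MOD R2, 15: R2=25%15=10
after ADD R0, 1: R0=5+1=6
CMP R0, 9  (cmp 6,9)
JNZ again: taken
after XOR R2, 18: R2=10^18=24
after XOR R2, 2: R2=24^2=26
after MOD R2, 15: R2=26%15=11
after ADD R0, 1: R0=6+1=7
CMP R0, 9  (cmp 7,9)
JNZ again: taken
after XOR R2, 18: R2=11^18=25
after XOR R2, 2: R2=25^2=27
after MOD R2, 15: R2=27%15=12
after ADD R0, 1: R0=7+1=8
CMP R0, 9  (cmp 8,9)
JNZ again: taken
after XOR R2, 18: R2=12^18=30
after XOR R2, 2: R2=30^2=28
after MOD R2, 15: R2=28%15=13
after ADD R0, 1: R0=8+1=9
CMP R0, 9  (cmp 9,9)
JNZ again: not taken
after XOR R2, 7: R2=13^7=10
halt.
Total executed instructions: 34.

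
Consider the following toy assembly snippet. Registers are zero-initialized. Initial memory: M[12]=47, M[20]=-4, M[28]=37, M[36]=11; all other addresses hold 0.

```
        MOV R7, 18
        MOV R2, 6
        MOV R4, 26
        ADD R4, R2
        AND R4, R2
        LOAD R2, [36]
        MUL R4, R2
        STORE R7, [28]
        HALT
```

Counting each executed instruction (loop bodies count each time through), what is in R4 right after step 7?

MOV R7, 18 → R7=18
MOV R2, 6 → R2=6
MOV R4, 26 → R4=26
ADD R4, R2 → R4=26+6=32
AND R4, R2 → R4=32&6=0
LOAD R2, [36] → R2=M[36]=11
MUL R4, R2 → R4=0*11=0
After step 7: R4 = 0.

0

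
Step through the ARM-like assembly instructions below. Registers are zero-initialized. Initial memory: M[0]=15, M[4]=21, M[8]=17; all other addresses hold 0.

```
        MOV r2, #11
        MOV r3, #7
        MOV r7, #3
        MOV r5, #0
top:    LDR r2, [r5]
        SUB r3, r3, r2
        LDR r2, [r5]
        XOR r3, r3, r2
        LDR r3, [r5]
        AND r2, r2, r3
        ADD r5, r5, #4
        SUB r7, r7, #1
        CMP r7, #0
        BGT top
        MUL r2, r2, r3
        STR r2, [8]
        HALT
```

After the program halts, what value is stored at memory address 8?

289

MOV r2, #11 → r2=11
MOV r3, #7 → r3=7
MOV r7, #3 → r7=3
MOV r5, #0 → r5=0
LDR r2, [r5] → r2=M[0]=15
SUB r3, r3, r2 → r3=7-15=-8
LDR r2, [r5] → r2=M[0]=15
XOR r3, r3, r2 → r3=(-8)^15=-9
LDR r3, [r5] → r3=M[0]=15
AND r2, r2, r3 → r2=15&15=15
ADD r5, r5, #4 → r5=0+4=4
SUB r7, r7, #1 → r7=3-1=2
CMP r7, #0  (cmp 2,0)
BGT top: taken
LDR r2, [r5] → r2=M[4]=21
SUB r3, r3, r2 → r3=15-21=-6
LDR r2, [r5] → r2=M[4]=21
XOR r3, r3, r2 → r3=(-6)^21=-17
LDR r3, [r5] → r3=M[4]=21
AND r2, r2, r3 → r2=21&21=21
ADD r5, r5, #4 → r5=4+4=8
SUB r7, r7, #1 → r7=2-1=1
CMP r7, #0  (cmp 1,0)
BGT top: taken
LDR r2, [r5] → r2=M[8]=17
SUB r3, r3, r2 → r3=21-17=4
LDR r2, [r5] → r2=M[8]=17
XOR r3, r3, r2 → r3=4^17=21
LDR r3, [r5] → r3=M[8]=17
AND r2, r2, r3 → r2=17&17=17
ADD r5, r5, #4 → r5=8+4=12
SUB r7, r7, #1 → r7=1-1=0
CMP r7, #0  (cmp 0,0)
BGT top: not taken
MUL r2, r2, r3 → r2=17*17=289
STR r2, [8] → M[8]=289
halt.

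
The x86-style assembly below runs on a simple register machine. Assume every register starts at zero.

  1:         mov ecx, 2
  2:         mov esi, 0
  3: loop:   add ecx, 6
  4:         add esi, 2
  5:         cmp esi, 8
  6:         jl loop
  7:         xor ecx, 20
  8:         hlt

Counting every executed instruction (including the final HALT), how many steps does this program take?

20

mov ecx, 2 → ecx=2
mov esi, 0 → esi=0
add ecx, 6 → ecx=2+6=8
add esi, 2 → esi=0+2=2
cmp esi, 8  (cmp 2,8)
jl loop: taken
add ecx, 6 → ecx=8+6=14
add esi, 2 → esi=2+2=4
cmp esi, 8  (cmp 4,8)
jl loop: taken
add ecx, 6 → ecx=14+6=20
add esi, 2 → esi=4+2=6
cmp esi, 8  (cmp 6,8)
jl loop: taken
add ecx, 6 → ecx=20+6=26
add esi, 2 → esi=6+2=8
cmp esi, 8  (cmp 8,8)
jl loop: not taken
xor ecx, 20 → ecx=26^20=14
halt.
Total executed instructions: 20.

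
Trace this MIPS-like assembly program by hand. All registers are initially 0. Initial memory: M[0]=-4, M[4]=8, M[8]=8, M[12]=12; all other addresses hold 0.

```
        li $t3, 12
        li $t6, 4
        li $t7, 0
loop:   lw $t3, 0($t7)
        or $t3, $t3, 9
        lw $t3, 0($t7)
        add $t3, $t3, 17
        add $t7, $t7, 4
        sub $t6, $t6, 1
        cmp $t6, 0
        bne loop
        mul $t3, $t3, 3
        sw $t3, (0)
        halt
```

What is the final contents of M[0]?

87

$t3=12
$t6=4
$t7=0
$t3=M[0]=-4
$t3=(-4)|9=-3
$t3=M[0]=-4
$t3=(-4)+17=13
$t7=0+4=4
$t6=4-1=3
cmp $t6, 0  (cmp 3,0)
bne loop: taken
$t3=M[4]=8
$t3=8|9=9
$t3=M[4]=8
$t3=8+17=25
$t7=4+4=8
$t6=3-1=2
cmp $t6, 0  (cmp 2,0)
bne loop: taken
$t3=M[8]=8
$t3=8|9=9
$t3=M[8]=8
$t3=8+17=25
$t7=8+4=12
$t6=2-1=1
cmp $t6, 0  (cmp 1,0)
bne loop: taken
$t3=M[12]=12
$t3=12|9=13
$t3=M[12]=12
$t3=12+17=29
$t7=12+4=16
$t6=1-1=0
cmp $t6, 0  (cmp 0,0)
bne loop: not taken
$t3=29*3=87
sw $t3, (0) → M[0]=87
halt.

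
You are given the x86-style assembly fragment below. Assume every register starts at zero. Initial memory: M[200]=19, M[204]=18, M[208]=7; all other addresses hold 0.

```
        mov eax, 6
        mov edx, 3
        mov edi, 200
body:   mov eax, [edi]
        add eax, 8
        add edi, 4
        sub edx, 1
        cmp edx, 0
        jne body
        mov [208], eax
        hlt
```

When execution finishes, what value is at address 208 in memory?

after mov eax, 6: eax=6
after mov edx, 3: edx=3
after mov edi, 200: edi=200
after mov eax, [edi]: eax=M[200]=19
after add eax, 8: eax=19+8=27
after add edi, 4: edi=200+4=204
after sub edx, 1: edx=3-1=2
cmp edx, 0  (cmp 2,0)
jne body: taken
after mov eax, [edi]: eax=M[204]=18
after add eax, 8: eax=18+8=26
after add edi, 4: edi=204+4=208
after sub edx, 1: edx=2-1=1
cmp edx, 0  (cmp 1,0)
jne body: taken
after mov eax, [edi]: eax=M[208]=7
after add eax, 8: eax=7+8=15
after add edi, 4: edi=208+4=212
after sub edx, 1: edx=1-1=0
cmp edx, 0  (cmp 0,0)
jne body: not taken
mov [208], eax → M[208]=15
halt.

15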